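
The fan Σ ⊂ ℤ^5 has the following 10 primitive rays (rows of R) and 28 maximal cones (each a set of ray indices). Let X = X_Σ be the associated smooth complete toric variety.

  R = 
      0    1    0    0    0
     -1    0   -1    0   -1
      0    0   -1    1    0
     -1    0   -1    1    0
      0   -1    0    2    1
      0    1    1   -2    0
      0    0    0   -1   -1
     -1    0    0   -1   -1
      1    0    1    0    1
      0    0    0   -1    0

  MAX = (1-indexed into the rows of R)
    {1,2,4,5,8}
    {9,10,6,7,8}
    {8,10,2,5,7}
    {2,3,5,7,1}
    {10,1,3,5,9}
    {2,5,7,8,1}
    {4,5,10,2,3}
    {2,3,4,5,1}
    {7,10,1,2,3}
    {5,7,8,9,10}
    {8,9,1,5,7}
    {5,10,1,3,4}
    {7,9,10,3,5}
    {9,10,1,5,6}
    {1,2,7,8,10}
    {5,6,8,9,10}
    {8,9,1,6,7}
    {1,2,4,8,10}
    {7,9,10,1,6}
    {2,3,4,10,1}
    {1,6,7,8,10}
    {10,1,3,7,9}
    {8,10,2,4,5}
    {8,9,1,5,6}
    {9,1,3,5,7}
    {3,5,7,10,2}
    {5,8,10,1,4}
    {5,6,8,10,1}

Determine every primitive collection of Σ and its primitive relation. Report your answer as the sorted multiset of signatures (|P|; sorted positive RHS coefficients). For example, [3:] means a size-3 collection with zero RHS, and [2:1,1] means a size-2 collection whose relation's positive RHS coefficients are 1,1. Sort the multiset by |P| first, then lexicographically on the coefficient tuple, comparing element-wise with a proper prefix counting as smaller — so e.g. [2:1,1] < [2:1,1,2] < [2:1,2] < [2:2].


Primitive collections (11):

  • {2,9}:  v_{2} + v_{9} = 0 — sig = [2:]
  • {3,8}:  v_{3} + v_{8} = v_{2} — sig = [2:1]
  • {4,7}:  v_{4} + v_{7} = v_{2} — sig = [2:1]
  • {3,6}:  v_{3} + v_{6} = v_{1} + v_{10} — sig = [2:1,1]
  • {2,6}:  v_{2} + v_{6} = v_{1} + v_{8} + v_{10} — sig = [2:1,1,1]
  • {4,9}:  v_{4} + v_{9} = v_{1} + v_{5} + v_{10} — sig = [2:1,1,1]
  • {4,6}:  v_{4} + v_{6} = 2·v_{1} + v_{5} + v_{8} + 2·v_{10} — sig = [2:1,1,2,2]
  • {5,6,7}:  v_{5} + v_{6} + v_{7} = v_{8} + v_{9} — sig = [3:1,1]
  • {1,5,7,10}:  v_{1} + v_{5} + v_{7} + v_{10} = 0 — sig = [4:]
  • {1,2,5,10}:  v_{1} + v_{2} + v_{5} + v_{10} = v_{4} — sig = [4:1]
  • {1,8,9,10}:  v_{1} + v_{8} + v_{9} + v_{10} = v_{6} — sig = [4:1]

Sorted signature multiset PRS(X):
[[2:], [2:1], [2:1], [2:1,1], [2:1,1,1], [2:1,1,1], [2:1,1,2,2], [3:1,1], [4:], [4:1], [4:1]]


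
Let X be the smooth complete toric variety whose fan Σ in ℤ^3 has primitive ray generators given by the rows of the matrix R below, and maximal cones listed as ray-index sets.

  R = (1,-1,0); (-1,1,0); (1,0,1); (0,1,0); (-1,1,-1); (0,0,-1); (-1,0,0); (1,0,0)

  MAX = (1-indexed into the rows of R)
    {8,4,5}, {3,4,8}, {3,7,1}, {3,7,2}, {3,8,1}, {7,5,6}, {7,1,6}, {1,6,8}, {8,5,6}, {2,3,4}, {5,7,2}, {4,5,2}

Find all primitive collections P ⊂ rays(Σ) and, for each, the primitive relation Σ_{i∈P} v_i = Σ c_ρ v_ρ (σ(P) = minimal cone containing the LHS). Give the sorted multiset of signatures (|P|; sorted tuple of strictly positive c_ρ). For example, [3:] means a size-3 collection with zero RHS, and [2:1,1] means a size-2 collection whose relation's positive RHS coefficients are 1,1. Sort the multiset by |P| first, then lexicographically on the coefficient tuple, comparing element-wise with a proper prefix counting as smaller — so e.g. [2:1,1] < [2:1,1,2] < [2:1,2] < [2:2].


Minimal non-faces — 10 found among 8 rays, 12 max cones:

  {1,2}:  v_{1} + v_{2} = 0 — sig = [2:]
  {7,8}:  v_{7} + v_{8} = 0 — sig = [2:]
  {1,4}:  v_{1} + v_{4} = v_{8} — sig = [2:1]
  {1,5}:  v_{1} + v_{5} = v_{6} — sig = [2:1]
  {2,6}:  v_{2} + v_{6} = v_{5} — sig = [2:1]
  {2,8}:  v_{2} + v_{8} = v_{4} — sig = [2:1]
  {3,5}:  v_{3} + v_{5} = v_{4} — sig = [2:1]
  {3,6}:  v_{3} + v_{6} = v_{8} — sig = [2:1]
  {4,7}:  v_{4} + v_{7} = v_{2} — sig = [2:1]
  {4,6}:  v_{4} + v_{6} = v_{5} + v_{8} — sig = [2:1,1]

Sorted signature multiset PRS(X):
{ [2:] ×2,  [2:1] ×7,  [2:1,1] }


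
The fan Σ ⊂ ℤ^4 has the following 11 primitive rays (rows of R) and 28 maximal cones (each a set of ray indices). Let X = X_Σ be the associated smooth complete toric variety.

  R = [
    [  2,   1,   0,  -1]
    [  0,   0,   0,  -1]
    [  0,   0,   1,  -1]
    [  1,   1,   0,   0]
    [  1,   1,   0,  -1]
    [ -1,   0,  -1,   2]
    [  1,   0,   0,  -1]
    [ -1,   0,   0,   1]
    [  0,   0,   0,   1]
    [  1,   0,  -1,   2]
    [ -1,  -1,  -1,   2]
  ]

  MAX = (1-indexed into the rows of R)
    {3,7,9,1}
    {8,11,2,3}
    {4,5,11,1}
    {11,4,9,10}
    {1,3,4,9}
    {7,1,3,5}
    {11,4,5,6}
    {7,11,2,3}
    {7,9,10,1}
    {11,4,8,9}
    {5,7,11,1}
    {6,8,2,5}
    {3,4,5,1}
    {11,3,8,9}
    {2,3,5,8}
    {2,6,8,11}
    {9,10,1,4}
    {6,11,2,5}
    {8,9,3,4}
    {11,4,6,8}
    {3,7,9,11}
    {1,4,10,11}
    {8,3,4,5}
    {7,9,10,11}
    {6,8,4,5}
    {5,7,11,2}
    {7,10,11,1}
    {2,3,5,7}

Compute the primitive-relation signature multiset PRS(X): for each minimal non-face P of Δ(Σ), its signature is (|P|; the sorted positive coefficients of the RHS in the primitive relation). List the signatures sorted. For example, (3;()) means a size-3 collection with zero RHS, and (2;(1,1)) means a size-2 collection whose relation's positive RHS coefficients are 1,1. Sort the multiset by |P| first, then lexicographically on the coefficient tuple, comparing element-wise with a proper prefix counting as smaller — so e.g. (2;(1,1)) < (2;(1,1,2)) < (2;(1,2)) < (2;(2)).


Δ(Σ) — 11 vertices, 21 min non-faces:

  P={2,9}:  v_{2} + v_{9} = 0  ⟹  sig = (2;())
  P={7,8}:  v_{7} + v_{8} = 0  ⟹  sig = (2;())
  P={1,8}:  v_{1} + v_{8} = v_{4}  ⟹  sig = (2;(1))
  P={2,4}:  v_{2} + v_{4} = v_{5}  ⟹  sig = (2;(1))
  P={3,6}:  v_{3} + v_{6} = v_{8}  ⟹  sig = (2;(1))
  P={4,7}:  v_{4} + v_{7} = v_{1}  ⟹  sig = (2;(1))
  P={5,9}:  v_{5} + v_{9} = v_{4}  ⟹  sig = (2;(1))
  P={1,2}:  v_{1} + v_{2} = v_{5} + v_{7}  ⟹  sig = (2;(1,1))
  P={2,10}:  v_{2} + v_{10} = v_{1} + v_{11}  ⟹  sig = (2;(1,1))
  P={6,7}:  v_{6} + v_{7} = v_{5} + v_{11}  ⟹  sig = (2;(1,1))
  P={1,6}:  v_{1} + v_{6} = v_{4} + v_{5} + v_{11}  ⟹  sig = (2;(1,1,1))
  P={5,10}:  v_{5} + v_{10} = v_{1} + v_{4} + v_{11}  ⟹  sig = (2;(1,1,1))
  P={6,9}:  v_{6} + v_{9} = v_{4} + v_{8} + v_{11}  ⟹  sig = (2;(1,1,1))
  P={8,10}:  v_{8} + v_{10} = v_{4} + v_{9} + v_{11}  ⟹  sig = (2;(1,1,1))
  P={3,10}:  v_{3} + v_{10} = v_{7} + 2·v_{9}  ⟹  sig = (2;(1,2))
  P={6,10}:  v_{6} + v_{10} = 2·v_{4} + 2·v_{11}  ⟹  sig = (2;(2,2))
  P={3,5,11}:  v_{3} + v_{5} + v_{11} = 0  ⟹  sig = (3;())
  P={1,9,11}:  v_{1} + v_{9} + v_{11} = v_{10}  ⟹  sig = (3;(1))
  P={3,4,11}:  v_{3} + v_{4} + v_{11} = v_{9}  ⟹  sig = (3;(1))
  P={5,8,11}:  v_{5} + v_{8} + v_{11} = v_{6}  ⟹  sig = (3;(1))
  P={1,3,11}:  v_{1} + v_{3} + v_{11} = v_{7} + v_{9}  ⟹  sig = (3;(1,1))

Signatures (|P|; sorted positive RHS coefficients), sorted:
    |P|=2: 16 collections, coeffs (), (), (1), (1), (1), (1), (1), (1,1), (1,1), (1,1), (1,1,1), (1,1,1), (1,1,1), (1,1,1), (1,2), (2,2)
    |P|=3: 5 collections, coeffs (), (1), (1), (1), (1,1)


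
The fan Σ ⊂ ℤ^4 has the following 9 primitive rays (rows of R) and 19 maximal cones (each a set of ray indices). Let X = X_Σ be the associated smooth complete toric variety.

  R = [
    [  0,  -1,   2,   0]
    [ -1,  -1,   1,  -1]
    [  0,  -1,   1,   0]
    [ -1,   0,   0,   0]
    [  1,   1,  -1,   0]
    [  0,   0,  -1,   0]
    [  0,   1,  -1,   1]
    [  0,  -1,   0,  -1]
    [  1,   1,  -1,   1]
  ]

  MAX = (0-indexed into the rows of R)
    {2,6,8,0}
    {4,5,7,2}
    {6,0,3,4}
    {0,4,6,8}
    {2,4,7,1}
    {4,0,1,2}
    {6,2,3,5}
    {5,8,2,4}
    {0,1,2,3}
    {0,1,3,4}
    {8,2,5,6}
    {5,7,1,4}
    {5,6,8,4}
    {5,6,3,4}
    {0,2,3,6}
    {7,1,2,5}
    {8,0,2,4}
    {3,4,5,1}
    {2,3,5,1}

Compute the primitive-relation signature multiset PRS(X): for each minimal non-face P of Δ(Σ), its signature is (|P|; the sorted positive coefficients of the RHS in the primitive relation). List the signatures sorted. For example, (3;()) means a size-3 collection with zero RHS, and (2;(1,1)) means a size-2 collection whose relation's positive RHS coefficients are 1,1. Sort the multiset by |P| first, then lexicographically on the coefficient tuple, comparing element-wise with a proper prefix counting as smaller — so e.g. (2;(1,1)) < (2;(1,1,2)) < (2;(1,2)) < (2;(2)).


Primitive collections (11):

  P = {1,8}:  v_{1} + v_{8} = 0 — sig = (2;())
  P = {0,5}:  v_{0} + v_{5} = v_{2} — sig = (2;(1))
  P = {1,6}:  v_{1} + v_{6} = v_{3} — sig = (2;(1))
  P = {3,8}:  v_{3} + v_{8} = v_{6} — sig = (2;(1))
  P = {6,7}:  v_{6} + v_{7} = v_{5} — sig = (2;(1))
  P = {3,7}:  v_{3} + v_{7} = v_{1} + v_{5} — sig = (2;(1,1))
  P = {7,8}:  v_{7} + v_{8} = v_{2} + v_{4} + v_{5} — sig = (2;(1,1,1))
  P = {0,7}:  v_{0} + v_{7} = v_{1} + 2·v_{2} + v_{4} — sig = (2;(1,1,2))
  P = {2,3,4}:  v_{2} + v_{3} + v_{4} = 0 — sig = (3;())
  P = {2,4,6}:  v_{2} + v_{4} + v_{6} = v_{8} — sig = (3;(1))
  P = {1,2,4,5}:  v_{1} + v_{2} + v_{4} + v_{5} = v_{7} — sig = (4;(1))

Hence PRS(X_Σ) =
    |P|=2: 8 collections, coeffs (), (1), (1), (1), (1), (1,1), (1,1,1), (1,1,2)
    |P|=3: 2 collections, coeffs (), (1)
    |P|=4: 1 collection, coeffs (1)


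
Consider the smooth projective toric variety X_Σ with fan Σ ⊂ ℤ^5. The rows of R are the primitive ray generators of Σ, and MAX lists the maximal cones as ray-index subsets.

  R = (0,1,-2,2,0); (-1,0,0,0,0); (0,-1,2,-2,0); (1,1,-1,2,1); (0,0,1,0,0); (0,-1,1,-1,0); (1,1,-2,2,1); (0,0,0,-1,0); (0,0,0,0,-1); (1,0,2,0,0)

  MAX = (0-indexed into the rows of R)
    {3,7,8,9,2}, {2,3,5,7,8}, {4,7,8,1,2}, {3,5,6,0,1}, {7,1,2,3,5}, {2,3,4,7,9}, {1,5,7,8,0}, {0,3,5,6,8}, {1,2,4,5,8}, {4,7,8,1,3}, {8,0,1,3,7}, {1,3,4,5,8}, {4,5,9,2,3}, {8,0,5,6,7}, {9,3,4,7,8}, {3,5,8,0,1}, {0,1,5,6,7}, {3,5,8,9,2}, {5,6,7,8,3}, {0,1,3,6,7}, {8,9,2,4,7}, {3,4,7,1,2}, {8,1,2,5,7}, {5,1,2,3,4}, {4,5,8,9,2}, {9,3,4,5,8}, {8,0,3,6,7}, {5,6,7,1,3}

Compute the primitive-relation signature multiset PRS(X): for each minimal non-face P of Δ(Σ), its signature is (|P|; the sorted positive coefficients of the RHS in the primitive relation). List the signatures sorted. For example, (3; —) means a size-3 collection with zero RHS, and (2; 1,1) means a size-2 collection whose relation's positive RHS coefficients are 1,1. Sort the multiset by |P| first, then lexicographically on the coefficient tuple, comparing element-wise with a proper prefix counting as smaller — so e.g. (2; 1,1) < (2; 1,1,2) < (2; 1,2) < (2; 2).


|primitive collections| = 14. Relations:

  {0,2}:  v_{0} + v_{2} = 0  so sig = (2; —)
  {4,6}:  v_{4} + v_{6} = v_{3}  so sig = (2; 1)
  {0,4}:  v_{0} + v_{4} = v_{1} + v_{3} + v_{8}  so sig = (2; 1,1,1)
  {0,9}:  v_{0} + v_{9} = v_{3} + v_{4} + v_{8}  so sig = (2; 1,1,1)
  {2,6}:  v_{2} + v_{6} = v_{3} + v_{5} + v_{7}  so sig = (2; 1,1,1)
  {6,9}:  v_{6} + v_{9} = v_{2} + 2·v_{3} + v_{8}  so sig = (2; 1,1,2)
  {1,9}:  v_{1} + v_{9} = 2·v_{4}  so sig = (2; 2)
  {1,6,8}:  v_{1} + v_{6} + v_{8} = v_{0}  so sig = (3; 1)
  {4,5,7}:  v_{4} + v_{5} + v_{7} = v_{2}  so sig = (3; 1)
  {5,7,9}:  v_{5} + v_{7} + v_{9} = 2·v_{2} + v_{3} + v_{8}  so sig = (3; 1,1,2)
  {0,3,5,7}:  v_{0} + v_{3} + v_{5} + v_{7} = v_{6}  so sig = (4; 1)
  {1,2,3,8}:  v_{1} + v_{2} + v_{3} + v_{8} = v_{4}  so sig = (4; 1)
  {2,3,4,8}:  v_{2} + v_{3} + v_{4} + v_{8} = v_{9}  so sig = (4; 1)
  {1,3,5,7,8}:  v_{1} + v_{3} + v_{5} + v_{7} + v_{8} = 0  so sig = (5; —)

Sorted signature multiset PRS(X):
    (2; —)
    (2; 1)
    (2; 1,1,1)
    (2; 1,1,1)
    (2; 1,1,1)
    (2; 1,1,2)
    (2; 2)
    (3; 1)
    (3; 1)
    (3; 1,1,2)
    (4; 1)
    (4; 1)
    (4; 1)
    (5; —)


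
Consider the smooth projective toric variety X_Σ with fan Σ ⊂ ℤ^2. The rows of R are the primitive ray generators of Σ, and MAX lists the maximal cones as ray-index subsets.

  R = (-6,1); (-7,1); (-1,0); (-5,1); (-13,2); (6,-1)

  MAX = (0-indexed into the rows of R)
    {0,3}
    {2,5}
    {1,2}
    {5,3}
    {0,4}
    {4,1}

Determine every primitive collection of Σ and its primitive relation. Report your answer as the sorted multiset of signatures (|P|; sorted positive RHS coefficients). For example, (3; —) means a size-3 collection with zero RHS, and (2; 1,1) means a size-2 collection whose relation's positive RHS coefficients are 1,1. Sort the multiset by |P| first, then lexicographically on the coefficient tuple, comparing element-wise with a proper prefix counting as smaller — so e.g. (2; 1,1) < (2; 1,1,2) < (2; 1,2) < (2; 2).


|primitive collections| = 9. Relations:

  • {0,5}:  v_{0} + v_{5} = 0  ⇒ sig = (2; —)
  • {0,1}:  v_{0} + v_{1} = v_{4}  ⇒ sig = (2; 1)
  • {0,2}:  v_{0} + v_{2} = v_{1}  ⇒ sig = (2; 1)
  • {1,5}:  v_{1} + v_{5} = v_{2}  ⇒ sig = (2; 1)
  • {2,3}:  v_{2} + v_{3} = v_{0}  ⇒ sig = (2; 1)
  • {4,5}:  v_{4} + v_{5} = v_{1}  ⇒ sig = (2; 1)
  • {1,3}:  v_{1} + v_{3} = 2·v_{0}  ⇒ sig = (2; 2)
  • {2,4}:  v_{2} + v_{4} = 2·v_{1}  ⇒ sig = (2; 2)
  • {3,4}:  v_{3} + v_{4} = 3·v_{0}  ⇒ sig = (2; 3)

Hence PRS(X_Σ) =
[(2; —), (2; 1), (2; 1), (2; 1), (2; 1), (2; 1), (2; 2), (2; 2), (2; 3)]


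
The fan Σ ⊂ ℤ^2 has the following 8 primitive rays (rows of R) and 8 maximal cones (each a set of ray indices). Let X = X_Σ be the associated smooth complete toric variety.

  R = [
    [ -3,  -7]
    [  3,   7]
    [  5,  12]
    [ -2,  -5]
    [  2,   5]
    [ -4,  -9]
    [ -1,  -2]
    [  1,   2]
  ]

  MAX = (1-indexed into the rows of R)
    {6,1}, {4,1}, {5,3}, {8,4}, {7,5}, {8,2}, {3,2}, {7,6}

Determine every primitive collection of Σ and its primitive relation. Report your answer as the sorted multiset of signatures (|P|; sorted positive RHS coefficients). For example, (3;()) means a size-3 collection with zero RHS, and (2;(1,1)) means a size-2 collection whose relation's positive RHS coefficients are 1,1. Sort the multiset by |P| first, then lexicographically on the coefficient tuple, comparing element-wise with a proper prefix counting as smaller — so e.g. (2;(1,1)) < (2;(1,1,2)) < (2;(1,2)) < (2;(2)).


|primitive collections| = 20. Relations:

  P={1,2}:  v_{1} + v_{2} = 0  so sig = (2;())
  P={4,5}:  v_{4} + v_{5} = 0  so sig = (2;())
  P={7,8}:  v_{7} + v_{8} = 0  so sig = (2;())
  P={1,3}:  v_{1} + v_{3} = v_{5}  so sig = (2;(1))
  P={1,5}:  v_{1} + v_{5} = v_{7}  so sig = (2;(1))
  P={1,7}:  v_{1} + v_{7} = v_{6}  so sig = (2;(1))
  P={1,8}:  v_{1} + v_{8} = v_{4}  so sig = (2;(1))
  P={2,4}:  v_{2} + v_{4} = v_{8}  so sig = (2;(1))
  P={2,5}:  v_{2} + v_{5} = v_{3}  so sig = (2;(1))
  P={2,6}:  v_{2} + v_{6} = v_{7}  so sig = (2;(1))
  P={2,7}:  v_{2} + v_{7} = v_{5}  so sig = (2;(1))
  P={3,4}:  v_{3} + v_{4} = v_{2}  so sig = (2;(1))
  P={4,7}:  v_{4} + v_{7} = v_{1}  so sig = (2;(1))
  P={5,8}:  v_{5} + v_{8} = v_{2}  so sig = (2;(1))
  P={6,8}:  v_{6} + v_{8} = v_{1}  so sig = (2;(1))
  P={3,6}:  v_{3} + v_{6} = v_{5} + v_{7}  so sig = (2;(1,1))
  P={3,7}:  v_{3} + v_{7} = 2·v_{5}  so sig = (2;(2))
  P={3,8}:  v_{3} + v_{8} = 2·v_{2}  so sig = (2;(2))
  P={4,6}:  v_{4} + v_{6} = 2·v_{1}  so sig = (2;(2))
  P={5,6}:  v_{5} + v_{6} = 2·v_{7}  so sig = (2;(2))

Hence PRS(X_Σ) =
[(2;()), (2;()), (2;()), (2;(1)), (2;(1)), (2;(1)), (2;(1)), (2;(1)), (2;(1)), (2;(1)), (2;(1)), (2;(1)), (2;(1)), (2;(1)), (2;(1)), (2;(1,1)), (2;(2)), (2;(2)), (2;(2)), (2;(2))]


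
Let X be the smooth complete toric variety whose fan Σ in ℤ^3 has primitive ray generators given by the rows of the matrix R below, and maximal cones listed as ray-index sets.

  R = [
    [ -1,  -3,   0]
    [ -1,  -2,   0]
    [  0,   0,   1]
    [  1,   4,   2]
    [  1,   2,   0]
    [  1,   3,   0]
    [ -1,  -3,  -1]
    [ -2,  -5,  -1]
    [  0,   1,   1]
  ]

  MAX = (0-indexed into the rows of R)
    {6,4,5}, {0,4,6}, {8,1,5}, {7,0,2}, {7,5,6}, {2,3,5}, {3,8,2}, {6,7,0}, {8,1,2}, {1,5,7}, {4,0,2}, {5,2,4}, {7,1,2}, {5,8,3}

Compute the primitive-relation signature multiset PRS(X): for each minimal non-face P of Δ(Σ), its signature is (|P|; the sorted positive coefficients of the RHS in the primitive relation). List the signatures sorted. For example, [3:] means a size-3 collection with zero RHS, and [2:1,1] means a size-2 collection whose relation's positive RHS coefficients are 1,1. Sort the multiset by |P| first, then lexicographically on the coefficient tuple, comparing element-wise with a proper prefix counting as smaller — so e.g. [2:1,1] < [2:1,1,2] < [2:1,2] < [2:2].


Δ(Σ) — 9 vertices, 18 min non-faces:

  P = {0,5}:  v_{0} + v_{5} = 0 — sig = [2:]
  P = {1,4}:  v_{1} + v_{4} = 0 — sig = [2:]
  P = {1,6}:  v_{1} + v_{6} = v_{7} — sig = [2:1]
  P = {2,6}:  v_{2} + v_{6} = v_{0} — sig = [2:1]
  P = {3,6}:  v_{3} + v_{6} = v_{8} — sig = [2:1]
  P = {4,7}:  v_{4} + v_{7} = v_{6} — sig = [2:1]
  P = {6,8}:  v_{6} + v_{8} = v_{1} — sig = [2:1]
  P = {0,1}:  v_{0} + v_{1} = v_{2} + v_{7} — sig = [2:1,1]
  P = {0,3}:  v_{0} + v_{3} = v_{2} + v_{8} — sig = [2:1,1]
  P = {0,8}:  v_{0} + v_{8} = v_{1} + v_{2} — sig = [2:1,1]
  P = {3,7}:  v_{3} + v_{7} = v_{1} + v_{8} — sig = [2:1,1]
  P = {4,8}:  v_{4} + v_{8} = v_{2} + v_{5} — sig = [2:1,1]
  P = {1,3}:  v_{1} + v_{3} = 2·v_{8} — sig = [2:2]
  P = {7,8}:  v_{7} + v_{8} = 2·v_{1} — sig = [2:2]
  P = {3,4}:  v_{3} + v_{4} = 2·v_{2} + 2·v_{5} — sig = [2:2,2]
  P = {1,2,5}:  v_{1} + v_{2} + v_{5} = v_{8} — sig = [3:1]
  P = {2,5,7}:  v_{2} + v_{5} + v_{7} = v_{1} — sig = [3:1]
  P = {2,5,8}:  v_{2} + v_{5} + v_{8} = v_{3} — sig = [3:1]

Sorted signature multiset PRS(X):
[[2:], [2:], [2:1], [2:1], [2:1], [2:1], [2:1], [2:1,1], [2:1,1], [2:1,1], [2:1,1], [2:1,1], [2:2], [2:2], [2:2,2], [3:1], [3:1], [3:1]]


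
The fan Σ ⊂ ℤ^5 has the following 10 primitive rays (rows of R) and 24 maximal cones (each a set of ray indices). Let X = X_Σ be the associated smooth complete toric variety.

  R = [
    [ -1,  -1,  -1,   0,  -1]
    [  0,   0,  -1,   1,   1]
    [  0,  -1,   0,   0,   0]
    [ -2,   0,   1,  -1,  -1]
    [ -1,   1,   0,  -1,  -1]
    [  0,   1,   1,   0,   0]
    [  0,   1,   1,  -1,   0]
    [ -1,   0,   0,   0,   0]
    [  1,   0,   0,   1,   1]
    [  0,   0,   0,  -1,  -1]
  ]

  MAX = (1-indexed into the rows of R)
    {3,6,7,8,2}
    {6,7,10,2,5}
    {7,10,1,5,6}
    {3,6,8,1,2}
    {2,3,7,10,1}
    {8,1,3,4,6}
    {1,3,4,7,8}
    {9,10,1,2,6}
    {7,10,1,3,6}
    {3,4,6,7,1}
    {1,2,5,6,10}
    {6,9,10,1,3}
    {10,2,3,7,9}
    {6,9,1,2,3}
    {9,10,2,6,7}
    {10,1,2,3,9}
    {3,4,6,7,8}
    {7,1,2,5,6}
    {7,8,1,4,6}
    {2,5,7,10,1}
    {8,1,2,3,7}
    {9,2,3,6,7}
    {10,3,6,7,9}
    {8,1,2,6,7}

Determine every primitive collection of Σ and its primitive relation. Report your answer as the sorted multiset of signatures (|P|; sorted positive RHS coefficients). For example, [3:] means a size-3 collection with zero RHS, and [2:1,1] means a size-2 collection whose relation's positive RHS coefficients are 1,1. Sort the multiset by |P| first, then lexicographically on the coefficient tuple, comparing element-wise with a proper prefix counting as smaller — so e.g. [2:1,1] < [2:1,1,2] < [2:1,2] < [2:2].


|primitive collections| = 14. Relations:

  P = {3,5}:  v_{3} + v_{5} = v_{1} + v_{7} — sig = [2:1,1]
  P = {8,10}:  v_{8} + v_{10} = v_{1} + v_{7} — sig = [2:1,1]
  P = {4,9}:  v_{4} + v_{9} = v_{3} + v_{6} + v_{8} — sig = [2:1,1,1]
  P = {5,9}:  v_{5} + v_{9} = v_{2} + v_{6} + v_{10} — sig = [2:1,1,1]
  P = {8,9}:  v_{8} + v_{9} = v_{2} + v_{3} + v_{6} — sig = [2:1,1,1]
  P = {4,5}:  v_{4} + v_{5} = 2·v_{1} + v_{6} + 2·v_{7} + v_{8} — sig = [2:1,1,2,2]
  P = {4,10}:  v_{4} + v_{10} = 2·v_{1} + v_{3} + v_{6} + 2·v_{7} — sig = [2:1,1,2,2]
  P = {5,8}:  v_{5} + v_{8} = 2·v_{1} + v_{2} + v_{6} + 2·v_{7} — sig = [2:1,1,2,2]
  P = {2,4}:  v_{2} + v_{4} = 2·v_{8} — sig = [2:2]
  P = {1,7,9}:  v_{1} + v_{7} + v_{9} = 0 — sig = [3:]
  P = {2,3,6,10}:  v_{2} + v_{3} + v_{6} + v_{10} = 0 — sig = [4:]
  P = {1,2,3,6,7}:  v_{1} + v_{2} + v_{3} + v_{6} + v_{7} = v_{8} — sig = [5:1]
  P = {1,2,6,7,10}:  v_{1} + v_{2} + v_{6} + v_{7} + v_{10} = v_{5} — sig = [5:1]
  P = {1,3,6,7,8}:  v_{1} + v_{3} + v_{6} + v_{7} + v_{8} = v_{4} — sig = [5:1]

Sorted signature multiset PRS(X):
[[2:1,1], [2:1,1], [2:1,1,1], [2:1,1,1], [2:1,1,1], [2:1,1,2,2], [2:1,1,2,2], [2:1,1,2,2], [2:2], [3:], [4:], [5:1], [5:1], [5:1]]


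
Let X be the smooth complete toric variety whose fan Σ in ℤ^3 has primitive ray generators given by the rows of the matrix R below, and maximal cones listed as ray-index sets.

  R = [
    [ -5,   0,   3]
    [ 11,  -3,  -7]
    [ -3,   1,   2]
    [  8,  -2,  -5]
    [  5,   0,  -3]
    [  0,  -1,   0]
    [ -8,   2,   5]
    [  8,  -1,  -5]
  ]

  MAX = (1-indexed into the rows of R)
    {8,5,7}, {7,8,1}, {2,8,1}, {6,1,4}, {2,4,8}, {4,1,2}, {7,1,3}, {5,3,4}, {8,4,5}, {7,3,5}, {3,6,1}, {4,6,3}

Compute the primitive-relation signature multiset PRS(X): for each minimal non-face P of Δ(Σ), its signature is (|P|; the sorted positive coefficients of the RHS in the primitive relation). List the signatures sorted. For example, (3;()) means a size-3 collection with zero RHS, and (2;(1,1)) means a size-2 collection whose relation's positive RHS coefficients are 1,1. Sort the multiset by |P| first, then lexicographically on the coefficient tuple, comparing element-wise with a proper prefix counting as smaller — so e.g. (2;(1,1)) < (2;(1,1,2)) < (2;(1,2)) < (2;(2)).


Minimal non-faces — 12 found among 8 rays, 12 max cones:

  {1,5}:  v_{1} + v_{5} = 0 — sig = (2;())
  {4,7}:  v_{4} + v_{7} = 0 — sig = (2;())
  {2,3}:  v_{2} + v_{3} = v_{4} — sig = (2;(1))
  {3,8}:  v_{3} + v_{8} = v_{5} — sig = (2;(1))
  {6,8}:  v_{6} + v_{8} = v_{4} — sig = (2;(1))
  {2,5}:  v_{2} + v_{5} = v_{4} + v_{8} — sig = (2;(1,1))
  {2,7}:  v_{2} + v_{7} = v_{1} + v_{8} — sig = (2;(1,1))
  {5,6}:  v_{5} + v_{6} = v_{3} + v_{4} — sig = (2;(1,1))
  {6,7}:  v_{6} + v_{7} = v_{1} + v_{3} — sig = (2;(1,1))
  {2,6}:  v_{2} + v_{6} = v_{1} + 2·v_{4} — sig = (2;(1,2))
  {1,3,4}:  v_{1} + v_{3} + v_{4} = v_{6} — sig = (3;(1))
  {1,4,8}:  v_{1} + v_{4} + v_{8} = v_{2} — sig = (3;(1))

Signatures (|P|; sorted positive RHS coefficients), sorted:
{ (2;()) ×2,  (2;(1)) ×3,  (2;(1,1)) ×4,  (2;(1,2)),  (3;(1)) ×2 }


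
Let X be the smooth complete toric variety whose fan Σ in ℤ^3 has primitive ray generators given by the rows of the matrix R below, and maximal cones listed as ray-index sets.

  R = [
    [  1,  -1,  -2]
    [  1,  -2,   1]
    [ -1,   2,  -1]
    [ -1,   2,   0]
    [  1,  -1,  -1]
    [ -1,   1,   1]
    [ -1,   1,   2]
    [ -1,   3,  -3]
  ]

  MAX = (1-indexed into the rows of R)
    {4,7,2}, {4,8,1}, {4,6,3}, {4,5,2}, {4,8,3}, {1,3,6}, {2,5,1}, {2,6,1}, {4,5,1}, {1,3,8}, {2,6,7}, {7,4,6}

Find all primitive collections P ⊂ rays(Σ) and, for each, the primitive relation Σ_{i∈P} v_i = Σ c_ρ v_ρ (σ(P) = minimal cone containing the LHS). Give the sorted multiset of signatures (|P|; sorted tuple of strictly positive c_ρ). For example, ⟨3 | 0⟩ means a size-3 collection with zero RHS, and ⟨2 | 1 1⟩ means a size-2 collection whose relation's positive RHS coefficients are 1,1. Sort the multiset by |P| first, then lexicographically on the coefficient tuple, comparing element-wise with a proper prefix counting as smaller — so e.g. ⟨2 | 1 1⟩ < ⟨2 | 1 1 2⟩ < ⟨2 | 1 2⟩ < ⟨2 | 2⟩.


Σ has 14 primitive collections:

  • {1,7}:  v_{1} + v_{7} = 0  →  sig = ⟨2 | 0⟩
  • {2,3}:  v_{2} + v_{3} = 0  →  sig = ⟨2 | 0⟩
  • {5,6}:  v_{5} + v_{6} = 0  →  sig = ⟨2 | 0⟩
  • {2,8}:  v_{2} + v_{8} = v_{1} + v_{4}  →  sig = ⟨2 | 1 1⟩
  • {3,5}:  v_{3} + v_{5} = v_{1} + v_{4}  →  sig = ⟨2 | 1 1⟩
  • {3,7}:  v_{3} + v_{7} = v_{4} + v_{6}  →  sig = ⟨2 | 1 1⟩
  • {5,7}:  v_{5} + v_{7} = v_{2} + v_{4}  →  sig = ⟨2 | 1 1⟩
  • {7,8}:  v_{7} + v_{8} = v_{3} + v_{4}  →  sig = ⟨2 | 1 1⟩
  • {6,8}:  v_{6} + v_{8} = 2·v_{3}  →  sig = ⟨2 | 2⟩
  • {5,8}:  v_{5} + v_{8} = 2·v_{1} + 2·v_{4}  →  sig = ⟨2 | 2 2⟩
  • {1,2,4}:  v_{1} + v_{2} + v_{4} = v_{5}  →  sig = ⟨3 | 1⟩
  • {1,3,4}:  v_{1} + v_{3} + v_{4} = v_{8}  →  sig = ⟨3 | 1⟩
  • {1,4,6}:  v_{1} + v_{4} + v_{6} = v_{3}  →  sig = ⟨3 | 1⟩
  • {2,4,6}:  v_{2} + v_{4} + v_{6} = v_{7}  →  sig = ⟨3 | 1⟩

Signatures (|P|; sorted positive RHS coefficients), sorted:
[⟨2 | 0⟩, ⟨2 | 0⟩, ⟨2 | 0⟩, ⟨2 | 1 1⟩, ⟨2 | 1 1⟩, ⟨2 | 1 1⟩, ⟨2 | 1 1⟩, ⟨2 | 1 1⟩, ⟨2 | 2⟩, ⟨2 | 2 2⟩, ⟨3 | 1⟩, ⟨3 | 1⟩, ⟨3 | 1⟩, ⟨3 | 1⟩]


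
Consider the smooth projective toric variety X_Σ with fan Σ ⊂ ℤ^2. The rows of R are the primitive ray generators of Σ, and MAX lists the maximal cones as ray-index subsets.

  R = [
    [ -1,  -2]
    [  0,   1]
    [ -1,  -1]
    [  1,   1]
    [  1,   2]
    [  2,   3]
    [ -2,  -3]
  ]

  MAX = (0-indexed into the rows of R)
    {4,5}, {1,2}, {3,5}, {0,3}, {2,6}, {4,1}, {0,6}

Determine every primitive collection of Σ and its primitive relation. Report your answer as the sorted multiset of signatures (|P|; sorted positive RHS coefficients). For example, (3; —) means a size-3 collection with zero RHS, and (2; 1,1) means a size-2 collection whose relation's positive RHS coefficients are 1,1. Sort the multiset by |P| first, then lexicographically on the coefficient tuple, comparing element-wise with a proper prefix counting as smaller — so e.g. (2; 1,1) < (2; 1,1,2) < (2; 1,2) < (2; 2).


14 minimal non-faces of Δ(Σ) (on 7 rays):

  P={0,4}:  v_{0} + v_{4} = 0  ⟹  sig = (2; —)
  P={2,3}:  v_{2} + v_{3} = 0  ⟹  sig = (2; —)
  P={5,6}:  v_{5} + v_{6} = 0  ⟹  sig = (2; —)
  P={0,1}:  v_{0} + v_{1} = v_{2}  ⟹  sig = (2; 1)
  P={0,2}:  v_{0} + v_{2} = v_{6}  ⟹  sig = (2; 1)
  P={0,5}:  v_{0} + v_{5} = v_{3}  ⟹  sig = (2; 1)
  P={1,3}:  v_{1} + v_{3} = v_{4}  ⟹  sig = (2; 1)
  P={2,4}:  v_{2} + v_{4} = v_{1}  ⟹  sig = (2; 1)
  P={2,5}:  v_{2} + v_{5} = v_{4}  ⟹  sig = (2; 1)
  P={3,4}:  v_{3} + v_{4} = v_{5}  ⟹  sig = (2; 1)
  P={3,6}:  v_{3} + v_{6} = v_{0}  ⟹  sig = (2; 1)
  P={4,6}:  v_{4} + v_{6} = v_{2}  ⟹  sig = (2; 1)
  P={1,5}:  v_{1} + v_{5} = 2·v_{4}  ⟹  sig = (2; 2)
  P={1,6}:  v_{1} + v_{6} = 2·v_{2}  ⟹  sig = (2; 2)

Hence PRS(X_Σ) =
    (2; —)
    (2; —)
    (2; —)
    (2; 1)
    (2; 1)
    (2; 1)
    (2; 1)
    (2; 1)
    (2; 1)
    (2; 1)
    (2; 1)
    (2; 1)
    (2; 2)
    (2; 2)


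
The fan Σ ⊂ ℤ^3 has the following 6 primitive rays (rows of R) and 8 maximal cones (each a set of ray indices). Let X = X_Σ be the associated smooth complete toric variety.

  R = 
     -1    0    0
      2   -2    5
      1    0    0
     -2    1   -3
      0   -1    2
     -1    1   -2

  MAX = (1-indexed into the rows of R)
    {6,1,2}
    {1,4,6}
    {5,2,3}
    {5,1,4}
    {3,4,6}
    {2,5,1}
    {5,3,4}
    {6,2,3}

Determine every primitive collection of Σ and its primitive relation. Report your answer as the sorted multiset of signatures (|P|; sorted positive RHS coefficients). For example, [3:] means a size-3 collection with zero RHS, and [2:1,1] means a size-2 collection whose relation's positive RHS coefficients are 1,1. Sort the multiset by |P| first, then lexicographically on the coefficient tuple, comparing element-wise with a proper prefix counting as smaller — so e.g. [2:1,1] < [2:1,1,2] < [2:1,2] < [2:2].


|primitive collections| = 3. Relations:

  P={1,3}:  v_{1} + v_{3} = 0 — sig = [2:]
  P={2,4}:  v_{2} + v_{4} = v_{5} — sig = [2:1]
  P={5,6}:  v_{5} + v_{6} = v_{1} — sig = [2:1]

Sorted signature multiset PRS(X):
[[2:], [2:1], [2:1]]


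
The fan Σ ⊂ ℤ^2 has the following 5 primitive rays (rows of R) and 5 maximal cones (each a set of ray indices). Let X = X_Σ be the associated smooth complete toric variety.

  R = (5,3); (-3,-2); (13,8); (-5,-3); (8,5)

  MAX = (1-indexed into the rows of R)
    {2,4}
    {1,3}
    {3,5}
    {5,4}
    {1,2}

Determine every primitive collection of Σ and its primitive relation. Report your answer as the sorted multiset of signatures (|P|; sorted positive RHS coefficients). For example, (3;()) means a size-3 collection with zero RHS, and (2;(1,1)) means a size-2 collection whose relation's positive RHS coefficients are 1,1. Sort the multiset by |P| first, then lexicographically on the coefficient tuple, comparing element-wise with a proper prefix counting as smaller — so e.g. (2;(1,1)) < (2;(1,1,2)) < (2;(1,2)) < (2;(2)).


Minimal non-faces — 5 found among 5 rays, 5 max cones:

  P = {1,4}:  v_{1} + v_{4} = 0 — sig = (2;())
  P = {1,5}:  v_{1} + v_{5} = v_{3} — sig = (2;(1))
  P = {2,5}:  v_{2} + v_{5} = v_{1} — sig = (2;(1))
  P = {3,4}:  v_{3} + v_{4} = v_{5} — sig = (2;(1))
  P = {2,3}:  v_{2} + v_{3} = 2·v_{1} — sig = (2;(2))

so the primitive-relation signature multiset is
[(2;()), (2;(1)), (2;(1)), (2;(1)), (2;(2))]


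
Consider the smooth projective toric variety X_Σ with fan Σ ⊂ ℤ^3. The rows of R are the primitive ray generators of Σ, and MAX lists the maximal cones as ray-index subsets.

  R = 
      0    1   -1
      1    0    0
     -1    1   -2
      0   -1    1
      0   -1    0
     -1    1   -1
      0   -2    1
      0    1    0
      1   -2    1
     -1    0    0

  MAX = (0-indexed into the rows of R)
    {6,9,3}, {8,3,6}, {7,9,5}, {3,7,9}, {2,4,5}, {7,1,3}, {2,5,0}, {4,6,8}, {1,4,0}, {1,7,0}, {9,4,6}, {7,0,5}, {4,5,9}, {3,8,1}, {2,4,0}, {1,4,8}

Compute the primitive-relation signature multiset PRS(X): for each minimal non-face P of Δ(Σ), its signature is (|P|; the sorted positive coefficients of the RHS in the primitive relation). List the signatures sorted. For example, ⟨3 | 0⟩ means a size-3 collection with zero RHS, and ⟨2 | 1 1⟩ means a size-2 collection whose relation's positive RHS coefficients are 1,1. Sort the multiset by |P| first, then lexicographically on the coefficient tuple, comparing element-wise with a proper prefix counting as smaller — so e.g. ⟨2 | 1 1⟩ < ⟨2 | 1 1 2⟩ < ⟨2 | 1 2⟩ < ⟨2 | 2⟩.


22 minimal non-faces of Δ(Σ) (on 10 rays):

  P={0,3}:  v_{0} + v_{3} = 0  ⟹  sig = ⟨2 | 0⟩
  P={1,9}:  v_{1} + v_{9} = 0  ⟹  sig = ⟨2 | 0⟩
  P={4,7}:  v_{4} + v_{7} = 0  ⟹  sig = ⟨2 | 0⟩
  P={0,6}:  v_{0} + v_{6} = v_{4}  ⟹  sig = ⟨2 | 1⟩
  P={0,9}:  v_{0} + v_{9} = v_{5}  ⟹  sig = ⟨2 | 1⟩
  P={1,5}:  v_{1} + v_{5} = v_{0}  ⟹  sig = ⟨2 | 1⟩
  P={1,6}:  v_{1} + v_{6} = v_{8}  ⟹  sig = ⟨2 | 1⟩
  P={3,4}:  v_{3} + v_{4} = v_{6}  ⟹  sig = ⟨2 | 1⟩
  P={3,5}:  v_{3} + v_{5} = v_{9}  ⟹  sig = ⟨2 | 1⟩
  P={5,8}:  v_{5} + v_{8} = v_{4}  ⟹  sig = ⟨2 | 1⟩
  P={6,7}:  v_{6} + v_{7} = v_{3}  ⟹  sig = ⟨2 | 1⟩
  P={8,9}:  v_{8} + v_{9} = v_{6}  ⟹  sig = ⟨2 | 1⟩
  P={0,8}:  v_{0} + v_{8} = v_{1} + v_{4}  ⟹  sig = ⟨2 | 1 1⟩
  P={2,3}:  v_{2} + v_{3} = v_{4} + v_{5}  ⟹  sig = ⟨2 | 1 1⟩
  P={2,7}:  v_{2} + v_{7} = v_{0} + v_{5}  ⟹  sig = ⟨2 | 1 1⟩
  P={5,6}:  v_{5} + v_{6} = v_{4} + v_{9}  ⟹  sig = ⟨2 | 1 1⟩
  P={7,8}:  v_{7} + v_{8} = v_{1} + v_{3}  ⟹  sig = ⟨2 | 1 1⟩
  P={1,2}:  v_{1} + v_{2} = 2·v_{0} + v_{4}  ⟹  sig = ⟨2 | 1 2⟩
  P={2,6}:  v_{2} + v_{6} = 2·v_{4} + v_{5}  ⟹  sig = ⟨2 | 1 2⟩
  P={2,8}:  v_{2} + v_{8} = v_{0} + 2·v_{4}  ⟹  sig = ⟨2 | 1 2⟩
  P={2,9}:  v_{2} + v_{9} = v_{4} + 2·v_{5}  ⟹  sig = ⟨2 | 1 2⟩
  P={0,4,5}:  v_{0} + v_{4} + v_{5} = v_{2}  ⟹  sig = ⟨3 | 1⟩

so the primitive-relation signature multiset is
{ ⟨2 | 0⟩ ×3,  ⟨2 | 1⟩ ×9,  ⟨2 | 1 1⟩ ×5,  ⟨2 | 1 2⟩ ×4,  ⟨3 | 1⟩ }


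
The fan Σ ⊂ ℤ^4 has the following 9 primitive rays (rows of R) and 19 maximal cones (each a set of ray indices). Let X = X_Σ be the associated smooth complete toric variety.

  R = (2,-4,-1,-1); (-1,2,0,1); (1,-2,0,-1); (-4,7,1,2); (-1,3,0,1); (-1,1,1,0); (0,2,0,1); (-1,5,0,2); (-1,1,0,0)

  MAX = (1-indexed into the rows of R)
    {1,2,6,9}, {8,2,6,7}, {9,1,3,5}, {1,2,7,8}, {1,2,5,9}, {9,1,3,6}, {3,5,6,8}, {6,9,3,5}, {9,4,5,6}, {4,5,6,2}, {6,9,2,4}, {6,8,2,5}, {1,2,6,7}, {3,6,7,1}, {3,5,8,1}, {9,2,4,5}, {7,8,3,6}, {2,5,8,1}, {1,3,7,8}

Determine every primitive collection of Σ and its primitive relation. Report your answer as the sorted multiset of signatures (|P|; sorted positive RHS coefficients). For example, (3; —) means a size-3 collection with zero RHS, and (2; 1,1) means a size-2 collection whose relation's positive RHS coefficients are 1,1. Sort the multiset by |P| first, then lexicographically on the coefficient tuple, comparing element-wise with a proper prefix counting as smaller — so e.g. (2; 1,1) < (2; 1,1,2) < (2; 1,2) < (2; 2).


Minimal non-faces — 11 found among 9 rays, 19 max cones:

  {2,3}:  v_{2} + v_{3} = 0  so sig = (2; —)
  {5,7}:  v_{5} + v_{7} = v_{8}  so sig = (2; 1)
  {7,9}:  v_{7} + v_{9} = v_{5}  so sig = (2; 1)
  {1,4}:  v_{1} + v_{4} = v_{2} + v_{9}  so sig = (2; 1,1)
  {3,4}:  v_{3} + v_{4} = v_{5} + v_{6} + v_{9}  so sig = (2; 1,1,1)
  {4,7}:  v_{4} + v_{7} = v_{2} + 2·v_{5} + v_{6}  so sig = (2; 1,1,2)
  {4,8}:  v_{4} + v_{8} = v_{2} + 3·v_{5} + v_{6}  so sig = (2; 1,1,3)
  {8,9}:  v_{8} + v_{9} = 2·v_{5}  so sig = (2; 2)
  {1,5,6}:  v_{1} + v_{5} + v_{6} = 0  so sig = (3; —)
  {1,6,8}:  v_{1} + v_{6} + v_{8} = v_{7}  so sig = (3; 1)
  {2,5,6,9}:  v_{2} + v_{5} + v_{6} + v_{9} = v_{4}  so sig = (4; 1)

Sorted signature multiset PRS(X):
[(2; —), (2; 1), (2; 1), (2; 1,1), (2; 1,1,1), (2; 1,1,2), (2; 1,1,3), (2; 2), (3; —), (3; 1), (4; 1)]


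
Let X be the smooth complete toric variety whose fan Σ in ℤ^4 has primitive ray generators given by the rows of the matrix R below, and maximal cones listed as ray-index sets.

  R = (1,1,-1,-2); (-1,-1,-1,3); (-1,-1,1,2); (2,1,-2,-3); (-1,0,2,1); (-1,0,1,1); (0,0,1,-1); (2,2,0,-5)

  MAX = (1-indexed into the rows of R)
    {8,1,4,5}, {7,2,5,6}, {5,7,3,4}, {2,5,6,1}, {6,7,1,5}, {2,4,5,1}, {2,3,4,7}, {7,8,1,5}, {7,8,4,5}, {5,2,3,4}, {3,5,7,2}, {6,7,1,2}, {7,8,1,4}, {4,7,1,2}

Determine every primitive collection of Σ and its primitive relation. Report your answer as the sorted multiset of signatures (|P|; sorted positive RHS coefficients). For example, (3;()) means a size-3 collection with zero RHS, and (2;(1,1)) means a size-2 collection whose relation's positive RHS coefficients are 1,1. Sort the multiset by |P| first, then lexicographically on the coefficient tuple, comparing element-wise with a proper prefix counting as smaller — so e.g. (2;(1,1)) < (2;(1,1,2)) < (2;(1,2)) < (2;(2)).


The 9 primitive collections of Σ (r=8, n=4):

  • {1,3}:  v_{1} + v_{3} = 0  ⟹  sig = (2;())
  • {2,8}:  v_{2} + v_{8} = v_{1}  ⟹  sig = (2;(1))
  • {4,6}:  v_{4} + v_{6} = v_{1}  ⟹  sig = (2;(1))
  • {3,6}:  v_{3} + v_{6} = v_{2} + v_{5} + v_{7}  ⟹  sig = (2;(1,1,1))
  • {3,8}:  v_{3} + v_{8} = v_{4} + v_{5} + v_{7}  ⟹  sig = (2;(1,1,1))
  • {6,8}:  v_{6} + v_{8} = 2·v_{1} + v_{5} + v_{7}  ⟹  sig = (2;(1,1,2))
  • {2,4,5,7}:  v_{2} + v_{4} + v_{5} + v_{7} = 0  ⟹  sig = (4;())
  • {1,2,5,7}:  v_{1} + v_{2} + v_{5} + v_{7} = v_{6}  ⟹  sig = (4;(1))
  • {1,4,5,7}:  v_{1} + v_{4} + v_{5} + v_{7} = v_{8}  ⟹  sig = (4;(1))

so the primitive-relation signature multiset is
[(2;()), (2;(1)), (2;(1)), (2;(1,1,1)), (2;(1,1,1)), (2;(1,1,2)), (4;()), (4;(1)), (4;(1))]


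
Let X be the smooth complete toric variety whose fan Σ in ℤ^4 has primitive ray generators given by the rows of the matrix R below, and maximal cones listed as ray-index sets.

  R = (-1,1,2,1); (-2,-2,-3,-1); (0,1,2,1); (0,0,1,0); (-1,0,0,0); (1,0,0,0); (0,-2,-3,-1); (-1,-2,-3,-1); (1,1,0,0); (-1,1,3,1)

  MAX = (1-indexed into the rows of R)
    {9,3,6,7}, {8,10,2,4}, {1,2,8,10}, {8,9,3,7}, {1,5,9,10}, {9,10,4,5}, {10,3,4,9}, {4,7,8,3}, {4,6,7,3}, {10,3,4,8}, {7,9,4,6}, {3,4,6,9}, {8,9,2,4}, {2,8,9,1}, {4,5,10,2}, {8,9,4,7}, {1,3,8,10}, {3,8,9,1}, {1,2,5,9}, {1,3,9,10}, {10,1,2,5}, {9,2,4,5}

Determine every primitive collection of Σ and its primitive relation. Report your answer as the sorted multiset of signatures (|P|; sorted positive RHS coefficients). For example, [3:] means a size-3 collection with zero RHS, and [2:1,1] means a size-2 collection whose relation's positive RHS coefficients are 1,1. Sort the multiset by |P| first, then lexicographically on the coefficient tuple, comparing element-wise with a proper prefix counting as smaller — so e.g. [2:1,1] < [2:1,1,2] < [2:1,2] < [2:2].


17 minimal non-faces of Δ(Σ) (on 10 rays):

  P={5,6}:  v_{5} + v_{6} = 0 — sig = [2:]
  P={1,4}:  v_{1} + v_{4} = v_{10} — sig = [2:1]
  P={1,6}:  v_{1} + v_{6} = v_{3} — sig = [2:1]
  P={2,6}:  v_{2} + v_{6} = v_{8} — sig = [2:1]
  P={3,5}:  v_{3} + v_{5} = v_{1} — sig = [2:1]
  P={5,7}:  v_{5} + v_{7} = v_{8} — sig = [2:1]
  P={5,8}:  v_{5} + v_{8} = v_{2} — sig = [2:1]
  P={6,8}:  v_{6} + v_{8} = v_{7} — sig = [2:1]
  P={1,7}:  v_{1} + v_{7} = v_{3} + v_{8} — sig = [2:1,1]
  P={2,3}:  v_{2} + v_{3} = v_{1} + v_{8} — sig = [2:1,1]
  P={6,10}:  v_{6} + v_{10} = v_{3} + v_{4} — sig = [2:1,1]
  P={7,10}:  v_{7} + v_{10} = v_{3} + v_{4} + v_{8} — sig = [2:1,1,1]
  P={2,7}:  v_{2} + v_{7} = 2·v_{8} — sig = [2:2]
  P={8,9,10}:  v_{8} + v_{9} + v_{10} = v_{5} — sig = [3:1]
  P={2,9,10}:  v_{2} + v_{9} + v_{10} = 2·v_{5} — sig = [3:2]
  P={3,4,8,9}:  v_{3} + v_{4} + v_{8} + v_{9} = 0 — sig = [4:]
  P={3,4,7,9}:  v_{3} + v_{4} + v_{7} + v_{9} = v_{6} — sig = [4:1]

Sorted signature multiset PRS(X):
    |P|=2: 13 collections, coeffs (), (1), (1), (1), (1), (1), (1), (1), (1,1), (1,1), (1,1), (1,1,1), (2)
    |P|=3: 2 collections, coeffs (1), (2)
    |P|=4: 2 collections, coeffs (), (1)


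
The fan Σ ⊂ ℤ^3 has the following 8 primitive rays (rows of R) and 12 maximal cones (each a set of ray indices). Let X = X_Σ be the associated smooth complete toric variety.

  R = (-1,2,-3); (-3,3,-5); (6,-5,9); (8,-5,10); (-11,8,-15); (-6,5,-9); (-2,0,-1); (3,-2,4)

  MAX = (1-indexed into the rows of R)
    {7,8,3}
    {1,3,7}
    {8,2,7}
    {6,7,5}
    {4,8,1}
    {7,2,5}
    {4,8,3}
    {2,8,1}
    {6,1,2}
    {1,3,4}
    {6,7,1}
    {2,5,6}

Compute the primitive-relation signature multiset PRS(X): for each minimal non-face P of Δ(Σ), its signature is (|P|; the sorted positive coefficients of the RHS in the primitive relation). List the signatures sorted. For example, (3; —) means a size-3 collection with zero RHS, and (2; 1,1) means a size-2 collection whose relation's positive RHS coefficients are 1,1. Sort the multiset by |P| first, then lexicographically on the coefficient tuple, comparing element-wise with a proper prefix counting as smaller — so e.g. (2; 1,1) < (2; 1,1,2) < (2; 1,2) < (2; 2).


14 collections generate NE(X_Σ); each relation:

  • {3,6}:  v_{3} + v_{6} = 0  ⇒ sig = (2; —)
  • {2,3}:  v_{2} + v_{3} = v_{8}  ⇒ sig = (2; 1)
  • {4,5}:  v_{4} + v_{5} = v_{2}  ⇒ sig = (2; 1)
  • {4,7}:  v_{4} + v_{7} = v_{3}  ⇒ sig = (2; 1)
  • {6,8}:  v_{6} + v_{8} = v_{2}  ⇒ sig = (2; 1)
  • {3,5}:  v_{3} + v_{5} = v_{2} + v_{7}  ⇒ sig = (2; 1,1)
  • {4,6}:  v_{4} + v_{6} = v_{1} + v_{8}  ⇒ sig = (2; 1,1)
  • {2,4}:  v_{2} + v_{4} = v_{1} + 2·v_{8}  ⇒ sig = (2; 1,2)
  • {5,8}:  v_{5} + v_{8} = 2·v_{2} + v_{7}  ⇒ sig = (2; 1,2)
  • {1,5}:  v_{1} + v_{5} = 2·v_{6}  ⇒ sig = (2; 2)
  • {1,7,8}:  v_{1} + v_{7} + v_{8} = 0  ⇒ sig = (3; —)
  • {1,2,7}:  v_{1} + v_{2} + v_{7} = v_{6}  ⇒ sig = (3; 1)
  • {1,3,8}:  v_{1} + v_{3} + v_{8} = v_{4}  ⇒ sig = (3; 1)
  • {2,6,7}:  v_{2} + v_{6} + v_{7} = v_{5}  ⇒ sig = (3; 1)

so the primitive-relation signature multiset is
[(2; —), (2; 1), (2; 1), (2; 1), (2; 1), (2; 1,1), (2; 1,1), (2; 1,2), (2; 1,2), (2; 2), (3; —), (3; 1), (3; 1), (3; 1)]


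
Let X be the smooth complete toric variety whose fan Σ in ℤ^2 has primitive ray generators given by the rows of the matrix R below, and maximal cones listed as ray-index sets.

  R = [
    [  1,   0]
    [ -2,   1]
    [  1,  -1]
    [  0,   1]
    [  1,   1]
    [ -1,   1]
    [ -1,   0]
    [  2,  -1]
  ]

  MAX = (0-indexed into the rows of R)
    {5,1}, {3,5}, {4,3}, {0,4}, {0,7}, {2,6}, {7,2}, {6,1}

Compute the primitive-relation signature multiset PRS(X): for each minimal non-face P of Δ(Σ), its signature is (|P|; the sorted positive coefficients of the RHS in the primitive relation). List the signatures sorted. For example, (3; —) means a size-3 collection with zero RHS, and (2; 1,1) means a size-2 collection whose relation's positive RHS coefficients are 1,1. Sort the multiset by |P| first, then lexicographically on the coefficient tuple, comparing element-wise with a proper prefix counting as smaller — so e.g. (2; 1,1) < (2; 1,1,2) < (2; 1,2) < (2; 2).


Primitive collections (20):

  {0,6}:  v_{0} + v_{6} = 0  ⇒ sig = (2; —)
  {1,7}:  v_{1} + v_{7} = 0  ⇒ sig = (2; —)
  {2,5}:  v_{2} + v_{5} = 0  ⇒ sig = (2; —)
  {0,1}:  v_{0} + v_{1} = v_{5}  ⇒ sig = (2; 1)
  {0,2}:  v_{0} + v_{2} = v_{7}  ⇒ sig = (2; 1)
  {0,3}:  v_{0} + v_{3} = v_{4}  ⇒ sig = (2; 1)
  {0,5}:  v_{0} + v_{5} = v_{3}  ⇒ sig = (2; 1)
  {1,2}:  v_{1} + v_{2} = v_{6}  ⇒ sig = (2; 1)
  {2,3}:  v_{2} + v_{3} = v_{0}  ⇒ sig = (2; 1)
  {3,6}:  v_{3} + v_{6} = v_{5}  ⇒ sig = (2; 1)
  {4,6}:  v_{4} + v_{6} = v_{3}  ⇒ sig = (2; 1)
  {5,6}:  v_{5} + v_{6} = v_{1}  ⇒ sig = (2; 1)
  {5,7}:  v_{5} + v_{7} = v_{0}  ⇒ sig = (2; 1)
  {6,7}:  v_{6} + v_{7} = v_{2}  ⇒ sig = (2; 1)
  {1,4}:  v_{1} + v_{4} = v_{3} + v_{5}  ⇒ sig = (2; 1,1)
  {1,3}:  v_{1} + v_{3} = 2·v_{5}  ⇒ sig = (2; 2)
  {2,4}:  v_{2} + v_{4} = 2·v_{0}  ⇒ sig = (2; 2)
  {3,7}:  v_{3} + v_{7} = 2·v_{0}  ⇒ sig = (2; 2)
  {4,5}:  v_{4} + v_{5} = 2·v_{3}  ⇒ sig = (2; 2)
  {4,7}:  v_{4} + v_{7} = 3·v_{0}  ⇒ sig = (2; 3)

Sorted signature multiset PRS(X):
{ (2; —) ×3,  (2; 1) ×11,  (2; 1,1),  (2; 2) ×4,  (2; 3) }
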